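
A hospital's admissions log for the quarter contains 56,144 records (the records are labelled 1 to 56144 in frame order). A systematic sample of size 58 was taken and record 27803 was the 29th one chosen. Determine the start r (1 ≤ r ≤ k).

699

k = 56144/58 = 968
r = 27803 − (29−1)×968 = 27803 − 27104 = 699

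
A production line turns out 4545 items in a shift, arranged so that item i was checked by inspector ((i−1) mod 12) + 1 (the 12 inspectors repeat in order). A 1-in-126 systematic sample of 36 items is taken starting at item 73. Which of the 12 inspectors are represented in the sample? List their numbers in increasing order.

Consecutive selections differ by k = 126, so their inspector numbers differ by 126 mod 12 = 6.
gcd(126, 12) = 6, so the sample visits 12/6 = 2 distinct residues mod 12.
Start 73 is inspector 1; the inspectors hit are 1, 7.

1, 7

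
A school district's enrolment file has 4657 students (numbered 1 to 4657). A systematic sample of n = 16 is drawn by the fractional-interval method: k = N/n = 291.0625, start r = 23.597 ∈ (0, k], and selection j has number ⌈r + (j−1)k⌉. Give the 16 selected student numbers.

24, 315, 606, 897, 1188, 1479, 1770, 2062, 2353, 2644, 2935, 3226, 3517, 3808, 4099, 4390

j=1: r + 0k = 23.597 → ⌈·⌉ = 24
j=2: r + 1k = 314.6595 → ⌈·⌉ = 315
j=3: r + 2k = 605.722 → ⌈·⌉ = 606
j=4: r + 3k = 896.7845 → ⌈·⌉ = 897
j=5: r + 4k = 1187.847 → ⌈·⌉ = 1188
j=6: r + 5k = 1478.9095 → ⌈·⌉ = 1479
j=7: r + 6k = 1769.972 → ⌈·⌉ = 1770
j=8: r + 7k = 2061.0345 → ⌈·⌉ = 2062
j=9: r + 8k = 2352.097 → ⌈·⌉ = 2353
j=10: r + 9k = 2643.1595 → ⌈·⌉ = 2644
j=11: r + 10k = 2934.222 → ⌈·⌉ = 2935
j=12: r + 11k = 3225.2845 → ⌈·⌉ = 3226
j=13: r + 12k = 3516.347 → ⌈·⌉ = 3517
j=14: r + 13k = 3807.4095 → ⌈·⌉ = 3808
j=15: r + 14k = 4098.472 → ⌈·⌉ = 4099
j=16: r + 15k = 4389.5345 → ⌈·⌉ = 4390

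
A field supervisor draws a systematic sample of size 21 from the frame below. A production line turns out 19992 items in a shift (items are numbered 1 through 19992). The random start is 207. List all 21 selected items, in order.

k = N/n = 19992/21 = 952
item 1: 207
item 2: 207 + 952 = 1159
item 3: 1159 + 952 = 2111
item 4: 2111 + 952 = 3063
item 5: 3063 + 952 = 4015
item 6: 4015 + 952 = 4967
item 7: 4967 + 952 = 5919
item 8: 5919 + 952 = 6871
item 9: 6871 + 952 = 7823
item 10: 7823 + 952 = 8775
item 11: 8775 + 952 = 9727
item 12: 9727 + 952 = 10679
item 13: 10679 + 952 = 11631
item 14: 11631 + 952 = 12583
item 15: 12583 + 952 = 13535
item 16: 13535 + 952 = 14487
item 17: 14487 + 952 = 15439
item 18: 15439 + 952 = 16391
item 19: 16391 + 952 = 17343
item 20: 17343 + 952 = 18295
item 21: 18295 + 952 = 19247

207, 1159, 2111, 3063, 4015, 4967, 5919, 6871, 7823, 8775, 9727, 10679, 11631, 12583, 13535, 14487, 15439, 16391, 17343, 18295, 19247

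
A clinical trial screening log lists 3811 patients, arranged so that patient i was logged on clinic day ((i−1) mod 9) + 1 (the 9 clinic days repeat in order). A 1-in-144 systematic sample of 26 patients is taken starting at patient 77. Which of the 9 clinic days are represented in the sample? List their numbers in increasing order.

Consecutive selections differ by k = 144, so their clinic day numbers differ by 144 mod 9 = 0.
gcd(144, 9) = 9, so the sample visits 9/9 = 1 distinct residues mod 9.
Start 77 is clinic day 5; the clinic days hit are 5.

5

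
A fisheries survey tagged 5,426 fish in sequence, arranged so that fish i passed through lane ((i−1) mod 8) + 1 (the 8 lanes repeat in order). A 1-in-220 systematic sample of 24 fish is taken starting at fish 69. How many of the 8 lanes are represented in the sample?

2

Consecutive selections differ by k = 220, so their lane numbers differ by 220 mod 8 = 4.
gcd(220, 8) = 4, so the sample visits 8/4 = 2 distinct residues mod 8.
Start 69 is lane 5; the lanes hit are 1, 5.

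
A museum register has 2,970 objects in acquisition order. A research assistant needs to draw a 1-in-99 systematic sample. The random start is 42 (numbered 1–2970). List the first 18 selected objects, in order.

object 1: 42
object 2: 42 + 99 = 141
object 3: 141 + 99 = 240
object 4: 240 + 99 = 339
object 5: 339 + 99 = 438
object 6: 438 + 99 = 537
object 7: 537 + 99 = 636
object 8: 636 + 99 = 735
object 9: 735 + 99 = 834
object 10: 834 + 99 = 933
object 11: 933 + 99 = 1032
object 12: 1032 + 99 = 1131
object 13: 1131 + 99 = 1230
object 14: 1230 + 99 = 1329
object 15: 1329 + 99 = 1428
object 16: 1428 + 99 = 1527
object 17: 1527 + 99 = 1626
object 18: 1626 + 99 = 1725

42, 141, 240, 339, 438, 537, 636, 735, 834, 933, 1032, 1131, 1230, 1329, 1428, 1527, 1626, 1725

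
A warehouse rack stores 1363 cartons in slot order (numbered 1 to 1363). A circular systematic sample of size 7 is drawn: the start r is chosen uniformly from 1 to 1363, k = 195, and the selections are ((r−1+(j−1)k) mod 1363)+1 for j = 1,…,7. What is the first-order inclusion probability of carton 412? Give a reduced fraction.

For each position j, as r ranges over 1…1363 the j-th selection hits every carton exactly once, so carton 412 is selected for exactly 7 of the 1363 starts.
Inclusion probability = 7/1363.

7/1363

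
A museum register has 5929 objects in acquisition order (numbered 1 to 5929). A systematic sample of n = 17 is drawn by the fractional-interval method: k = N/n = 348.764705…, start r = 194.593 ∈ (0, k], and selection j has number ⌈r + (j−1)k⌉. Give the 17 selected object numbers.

j=1: r + 0k = 194.593 → ⌈·⌉ = 195
j=2: r + 1k = 543.357705… → ⌈·⌉ = 544
j=3: r + 2k = 892.122411… → ⌈·⌉ = 893
j=4: r + 3k = 1240.887117… → ⌈·⌉ = 1241
j=5: r + 4k = 1589.651823… → ⌈·⌉ = 1590
j=6: r + 5k = 1938.416529… → ⌈·⌉ = 1939
j=7: r + 6k = 2287.181235… → ⌈·⌉ = 2288
j=8: r + 7k = 2635.945941… → ⌈·⌉ = 2636
j=9: r + 8k = 2984.710647… → ⌈·⌉ = 2985
j=10: r + 9k = 3333.475352… → ⌈·⌉ = 3334
j=11: r + 10k = 3682.240058… → ⌈·⌉ = 3683
j=12: r + 11k = 4031.004764… → ⌈·⌉ = 4032
j=13: r + 12k = 4379.769470… → ⌈·⌉ = 4380
j=14: r + 13k = 4728.534176… → ⌈·⌉ = 4729
j=15: r + 14k = 5077.298882… → ⌈·⌉ = 5078
j=16: r + 15k = 5426.063588… → ⌈·⌉ = 5427
j=17: r + 16k = 5774.828294… → ⌈·⌉ = 5775

195, 544, 893, 1241, 1590, 1939, 2288, 2636, 2985, 3334, 3683, 4032, 4380, 4729, 5078, 5427, 5775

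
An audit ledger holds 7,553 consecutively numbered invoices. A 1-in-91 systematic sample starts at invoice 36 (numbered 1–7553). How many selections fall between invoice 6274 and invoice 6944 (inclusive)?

7

k = 91
First selection ≥ 6274: 36 + ⌈(6274−36)/91⌉·91 = 36 + 69×91 = 6315
Last selection ≤ 6944: 36 + ⌊(6944−36)/91⌋·91 = 36 + 75×91 = 6861
Count = 75 − 69 + 1 = 7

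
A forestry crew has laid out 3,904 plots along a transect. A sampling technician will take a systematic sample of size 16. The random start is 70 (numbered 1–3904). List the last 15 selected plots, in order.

314, 558, 802, 1046, 1290, 1534, 1778, 2022, 2266, 2510, 2754, 2998, 3242, 3486, 3730

k = N/n = 3904/16 = 244
2nd selection = 70 + 1×244 = 314
3rd: 314 + 244 = 558
4th: 558 + 244 = 802
5th: 802 + 244 = 1046
6th: 1046 + 244 = 1290
7th: 1290 + 244 = 1534
8th: 1534 + 244 = 1778
9th: 1778 + 244 = 2022
10th: 2022 + 244 = 2266
11th: 2266 + 244 = 2510
12th: 2510 + 244 = 2754
13th: 2754 + 244 = 2998
14th: 2998 + 244 = 3242
15th: 3242 + 244 = 3486
16th: 3486 + 244 = 3730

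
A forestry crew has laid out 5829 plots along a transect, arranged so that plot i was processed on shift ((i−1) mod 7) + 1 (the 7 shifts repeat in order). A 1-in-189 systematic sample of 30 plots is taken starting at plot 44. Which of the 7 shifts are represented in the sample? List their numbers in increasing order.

Consecutive selections differ by k = 189, so their shift numbers differ by 189 mod 7 = 0.
gcd(189, 7) = 7, so the sample visits 7/7 = 1 distinct residues mod 7.
Start 44 is shift 2; the shifts hit are 2.

2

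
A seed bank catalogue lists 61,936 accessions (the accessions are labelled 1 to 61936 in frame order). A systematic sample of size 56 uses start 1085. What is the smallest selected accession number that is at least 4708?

k = 61936/56 = 1106
Steps past start: ⌈(4708 − 1085)/1106⌉ = ⌈3623/1106⌉ = 4
Selected accession: 1085 + 4×1106 = 5509

5509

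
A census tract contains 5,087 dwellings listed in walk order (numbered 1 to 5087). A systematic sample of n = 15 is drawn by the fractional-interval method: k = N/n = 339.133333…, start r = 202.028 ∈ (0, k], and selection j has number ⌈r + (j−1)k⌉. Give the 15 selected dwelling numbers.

j=1: r + 0k = 202.028 → ⌈·⌉ = 203
j=2: r + 1k = 541.161333… → ⌈·⌉ = 542
j=3: r + 2k = 880.294666… → ⌈·⌉ = 881
j=4: r + 3k = 1219.428 → ⌈·⌉ = 1220
j=5: r + 4k = 1558.561333… → ⌈·⌉ = 1559
j=6: r + 5k = 1897.694666… → ⌈·⌉ = 1898
j=7: r + 6k = 2236.828 → ⌈·⌉ = 2237
j=8: r + 7k = 2575.961333… → ⌈·⌉ = 2576
j=9: r + 8k = 2915.094666… → ⌈·⌉ = 2916
j=10: r + 9k = 3254.228 → ⌈·⌉ = 3255
j=11: r + 10k = 3593.361333… → ⌈·⌉ = 3594
j=12: r + 11k = 3932.494666… → ⌈·⌉ = 3933
j=13: r + 12k = 4271.628 → ⌈·⌉ = 4272
j=14: r + 13k = 4610.761333… → ⌈·⌉ = 4611
j=15: r + 14k = 4949.894666… → ⌈·⌉ = 4950

203, 542, 881, 1220, 1559, 1898, 2237, 2576, 2916, 3255, 3594, 3933, 4272, 4611, 4950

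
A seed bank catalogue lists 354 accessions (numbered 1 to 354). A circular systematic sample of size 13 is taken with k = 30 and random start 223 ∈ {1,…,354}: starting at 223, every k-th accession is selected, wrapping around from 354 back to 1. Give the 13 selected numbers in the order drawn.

223, 253, 283, 313, 343, 19, 49, 79, 109, 139, 169, 199, 229

Selection 1: 223
Selection 2: 223 + 30 = 253
Selection 3: 253 + 30 = 283
Selection 4: 283 + 30 = 313
Selection 5: 313 + 30 = 343
Selection 6: 343 + 30 = 373 → 373 − 354 = 19
Selection 7: 19 + 30 = 49
Selection 8: 49 + 30 = 79
Selection 9: 79 + 30 = 109
Selection 10: 109 + 30 = 139
Selection 11: 139 + 30 = 169
Selection 12: 169 + 30 = 199
Selection 13: 199 + 30 = 229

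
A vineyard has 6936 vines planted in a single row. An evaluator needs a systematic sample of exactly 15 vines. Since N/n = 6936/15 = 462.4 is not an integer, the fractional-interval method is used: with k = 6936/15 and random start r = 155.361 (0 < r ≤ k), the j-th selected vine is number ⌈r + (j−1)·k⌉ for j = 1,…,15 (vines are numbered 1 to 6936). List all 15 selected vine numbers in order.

156, 618, 1081, 1543, 2005, 2468, 2930, 3393, 3855, 4317, 4780, 5242, 5705, 6167, 6629

j=1: r + 0k = 155.361 → ⌈·⌉ = 156
j=2: r + 1k = 617.761 → ⌈·⌉ = 618
j=3: r + 2k = 1080.161 → ⌈·⌉ = 1081
j=4: r + 3k = 1542.561 → ⌈·⌉ = 1543
j=5: r + 4k = 2004.961 → ⌈·⌉ = 2005
j=6: r + 5k = 2467.361 → ⌈·⌉ = 2468
j=7: r + 6k = 2929.761 → ⌈·⌉ = 2930
j=8: r + 7k = 3392.161 → ⌈·⌉ = 3393
j=9: r + 8k = 3854.561 → ⌈·⌉ = 3855
j=10: r + 9k = 4316.961 → ⌈·⌉ = 4317
j=11: r + 10k = 4779.361 → ⌈·⌉ = 4780
j=12: r + 11k = 5241.761 → ⌈·⌉ = 5242
j=13: r + 12k = 5704.161 → ⌈·⌉ = 5705
j=14: r + 13k = 6166.561 → ⌈·⌉ = 6167
j=15: r + 14k = 6628.961 → ⌈·⌉ = 6629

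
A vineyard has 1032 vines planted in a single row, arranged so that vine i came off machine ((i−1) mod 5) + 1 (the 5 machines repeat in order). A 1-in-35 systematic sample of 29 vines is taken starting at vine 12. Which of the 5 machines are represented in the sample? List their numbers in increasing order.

Consecutive selections differ by k = 35, so their machine numbers differ by 35 mod 5 = 0.
gcd(35, 5) = 5, so the sample visits 5/5 = 1 distinct residues mod 5.
Start 12 is machine 2; the machines hit are 2.

2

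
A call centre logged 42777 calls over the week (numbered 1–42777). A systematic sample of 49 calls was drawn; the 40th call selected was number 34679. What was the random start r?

k = 42777/49 = 873
r = 34679 − (40−1)×873 = 34679 − 34047 = 632

632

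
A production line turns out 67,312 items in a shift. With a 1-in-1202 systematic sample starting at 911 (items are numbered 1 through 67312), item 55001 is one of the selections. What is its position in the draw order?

46

k = 1202
position = (55001 − 911)/1202 + 1 = 54090/1202 + 1 = 45 + 1 = 46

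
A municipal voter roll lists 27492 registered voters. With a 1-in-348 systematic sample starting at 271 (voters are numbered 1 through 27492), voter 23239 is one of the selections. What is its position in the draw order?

k = 348
position = (23239 − 271)/348 + 1 = 22968/348 + 1 = 66 + 1 = 67

67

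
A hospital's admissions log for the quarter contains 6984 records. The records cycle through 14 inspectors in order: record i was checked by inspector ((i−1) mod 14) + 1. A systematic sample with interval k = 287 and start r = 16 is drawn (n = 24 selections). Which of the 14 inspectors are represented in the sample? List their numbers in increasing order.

2, 9

Consecutive selections differ by k = 287, so their inspector numbers differ by 287 mod 14 = 7.
gcd(287, 14) = 7, so the sample visits 14/7 = 2 distinct residues mod 14.
Start 16 is inspector 2; the inspectors hit are 2, 9.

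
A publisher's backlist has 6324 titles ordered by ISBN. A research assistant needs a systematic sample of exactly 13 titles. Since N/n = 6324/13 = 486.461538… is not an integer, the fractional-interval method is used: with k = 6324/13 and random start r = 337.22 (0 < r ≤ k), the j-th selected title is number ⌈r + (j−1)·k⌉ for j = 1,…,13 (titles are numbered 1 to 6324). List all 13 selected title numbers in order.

338, 824, 1311, 1797, 2284, 2770, 3256, 3743, 4229, 4716, 5202, 5689, 6175

j=1: r + 0k = 337.22 → ⌈·⌉ = 338
j=2: r + 1k = 823.681538… → ⌈·⌉ = 824
j=3: r + 2k = 1310.143076… → ⌈·⌉ = 1311
j=4: r + 3k = 1796.604615… → ⌈·⌉ = 1797
j=5: r + 4k = 2283.066153… → ⌈·⌉ = 2284
j=6: r + 5k = 2769.527692… → ⌈·⌉ = 2770
j=7: r + 6k = 3255.989230… → ⌈·⌉ = 3256
j=8: r + 7k = 3742.450769… → ⌈·⌉ = 3743
j=9: r + 8k = 4228.912307… → ⌈·⌉ = 4229
j=10: r + 9k = 4715.373846… → ⌈·⌉ = 4716
j=11: r + 10k = 5201.835384… → ⌈·⌉ = 5202
j=12: r + 11k = 5688.296923… → ⌈·⌉ = 5689
j=13: r + 12k = 6174.758461… → ⌈·⌉ = 6175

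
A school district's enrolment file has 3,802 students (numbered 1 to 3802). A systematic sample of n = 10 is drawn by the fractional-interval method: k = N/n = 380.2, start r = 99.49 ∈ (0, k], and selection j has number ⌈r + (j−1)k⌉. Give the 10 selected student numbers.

100, 480, 860, 1241, 1621, 2001, 2381, 2761, 3142, 3522

j=1: r + 0k = 99.49 → ⌈·⌉ = 100
j=2: r + 1k = 479.69 → ⌈·⌉ = 480
j=3: r + 2k = 859.89 → ⌈·⌉ = 860
j=4: r + 3k = 1240.09 → ⌈·⌉ = 1241
j=5: r + 4k = 1620.29 → ⌈·⌉ = 1621
j=6: r + 5k = 2000.49 → ⌈·⌉ = 2001
j=7: r + 6k = 2380.69 → ⌈·⌉ = 2381
j=8: r + 7k = 2760.89 → ⌈·⌉ = 2761
j=9: r + 8k = 3141.09 → ⌈·⌉ = 3142
j=10: r + 9k = 3521.29 → ⌈·⌉ = 3522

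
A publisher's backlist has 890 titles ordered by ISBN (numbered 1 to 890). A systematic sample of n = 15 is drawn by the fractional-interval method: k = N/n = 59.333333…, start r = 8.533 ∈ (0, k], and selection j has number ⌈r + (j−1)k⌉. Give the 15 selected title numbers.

9, 68, 128, 187, 246, 306, 365, 424, 484, 543, 602, 662, 721, 780, 840

j=1: r + 0k = 8.533 → ⌈·⌉ = 9
j=2: r + 1k = 67.866333… → ⌈·⌉ = 68
j=3: r + 2k = 127.199666… → ⌈·⌉ = 128
j=4: r + 3k = 186.533 → ⌈·⌉ = 187
j=5: r + 4k = 245.866333… → ⌈·⌉ = 246
j=6: r + 5k = 305.199666… → ⌈·⌉ = 306
j=7: r + 6k = 364.533 → ⌈·⌉ = 365
j=8: r + 7k = 423.866333… → ⌈·⌉ = 424
j=9: r + 8k = 483.199666… → ⌈·⌉ = 484
j=10: r + 9k = 542.533 → ⌈·⌉ = 543
j=11: r + 10k = 601.866333… → ⌈·⌉ = 602
j=12: r + 11k = 661.199666… → ⌈·⌉ = 662
j=13: r + 12k = 720.533 → ⌈·⌉ = 721
j=14: r + 13k = 779.866333… → ⌈·⌉ = 780
j=15: r + 14k = 839.199666… → ⌈·⌉ = 840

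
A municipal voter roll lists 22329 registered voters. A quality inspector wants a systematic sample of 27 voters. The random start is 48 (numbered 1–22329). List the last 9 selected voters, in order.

k = N/n = 22329/27 = 827
19th selection = 48 + 18×827 = 14934
20th: 14934 + 827 = 15761
21st: 15761 + 827 = 16588
22nd: 16588 + 827 = 17415
23rd: 17415 + 827 = 18242
24th: 18242 + 827 = 19069
25th: 19069 + 827 = 19896
26th: 19896 + 827 = 20723
27th: 20723 + 827 = 21550

14934, 15761, 16588, 17415, 18242, 19069, 19896, 20723, 21550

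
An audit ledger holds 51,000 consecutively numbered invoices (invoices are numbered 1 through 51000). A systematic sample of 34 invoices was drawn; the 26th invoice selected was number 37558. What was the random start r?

k = 51000/34 = 1500
r = 37558 − (26−1)×1500 = 37558 − 37500 = 58

58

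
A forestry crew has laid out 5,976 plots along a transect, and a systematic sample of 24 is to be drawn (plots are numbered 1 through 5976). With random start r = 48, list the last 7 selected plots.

4281, 4530, 4779, 5028, 5277, 5526, 5775

k = N/n = 5976/24 = 249
18th selection = 48 + 17×249 = 4281
19th: 4281 + 249 = 4530
20th: 4530 + 249 = 4779
21st: 4779 + 249 = 5028
22nd: 5028 + 249 = 5277
23rd: 5277 + 249 = 5526
24th: 5526 + 249 = 5775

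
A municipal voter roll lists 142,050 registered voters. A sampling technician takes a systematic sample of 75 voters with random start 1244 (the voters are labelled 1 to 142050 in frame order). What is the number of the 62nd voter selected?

116778

k = 142050/75 = 1894
62nd selection = r + (62−1)·k = 1244 + 61×1894 = 1244 + 115534 = 116778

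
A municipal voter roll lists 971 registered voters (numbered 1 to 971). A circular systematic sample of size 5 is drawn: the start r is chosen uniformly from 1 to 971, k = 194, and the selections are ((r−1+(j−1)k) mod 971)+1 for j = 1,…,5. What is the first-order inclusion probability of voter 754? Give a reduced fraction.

For each position j, as r ranges over 1…971 the j-th selection hits every voter exactly once, so voter 754 is selected for exactly 5 of the 971 starts.
Inclusion probability = 5/971.

5/971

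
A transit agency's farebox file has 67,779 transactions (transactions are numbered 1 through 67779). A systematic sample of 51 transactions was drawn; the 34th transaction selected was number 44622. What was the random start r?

765

k = 67779/51 = 1329
r = 44622 − (34−1)×1329 = 44622 − 43857 = 765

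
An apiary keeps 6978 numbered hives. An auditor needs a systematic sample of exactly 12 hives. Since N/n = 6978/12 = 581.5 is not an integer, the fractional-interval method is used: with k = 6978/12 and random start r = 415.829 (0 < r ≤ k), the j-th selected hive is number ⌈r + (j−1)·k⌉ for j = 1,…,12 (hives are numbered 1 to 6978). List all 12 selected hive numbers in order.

j=1: r + 0k = 415.829 → ⌈·⌉ = 416
j=2: r + 1k = 997.329 → ⌈·⌉ = 998
j=3: r + 2k = 1578.829 → ⌈·⌉ = 1579
j=4: r + 3k = 2160.329 → ⌈·⌉ = 2161
j=5: r + 4k = 2741.829 → ⌈·⌉ = 2742
j=6: r + 5k = 3323.329 → ⌈·⌉ = 3324
j=7: r + 6k = 3904.829 → ⌈·⌉ = 3905
j=8: r + 7k = 4486.329 → ⌈·⌉ = 4487
j=9: r + 8k = 5067.829 → ⌈·⌉ = 5068
j=10: r + 9k = 5649.329 → ⌈·⌉ = 5650
j=11: r + 10k = 6230.829 → ⌈·⌉ = 6231
j=12: r + 11k = 6812.329 → ⌈·⌉ = 6813

416, 998, 1579, 2161, 2742, 3324, 3905, 4487, 5068, 5650, 6231, 6813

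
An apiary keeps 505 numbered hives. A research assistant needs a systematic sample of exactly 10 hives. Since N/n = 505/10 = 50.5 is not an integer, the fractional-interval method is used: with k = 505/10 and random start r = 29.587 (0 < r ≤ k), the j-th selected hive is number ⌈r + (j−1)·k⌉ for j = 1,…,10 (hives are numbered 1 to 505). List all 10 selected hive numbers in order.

j=1: r + 0k = 29.587 → ⌈·⌉ = 30
j=2: r + 1k = 80.087 → ⌈·⌉ = 81
j=3: r + 2k = 130.587 → ⌈·⌉ = 131
j=4: r + 3k = 181.087 → ⌈·⌉ = 182
j=5: r + 4k = 231.587 → ⌈·⌉ = 232
j=6: r + 5k = 282.087 → ⌈·⌉ = 283
j=7: r + 6k = 332.587 → ⌈·⌉ = 333
j=8: r + 7k = 383.087 → ⌈·⌉ = 384
j=9: r + 8k = 433.587 → ⌈·⌉ = 434
j=10: r + 9k = 484.087 → ⌈·⌉ = 485

30, 81, 131, 182, 232, 283, 333, 384, 434, 485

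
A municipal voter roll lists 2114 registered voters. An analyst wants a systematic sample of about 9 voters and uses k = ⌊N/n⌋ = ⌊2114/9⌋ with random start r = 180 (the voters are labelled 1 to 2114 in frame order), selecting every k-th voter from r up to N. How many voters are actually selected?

k = ⌊2114/9⌋ = 234
Achieved size = ⌊(2114 − 180)/234⌋ + 1 = ⌊1934/234⌋ + 1 = 8 + 1 = 9
(last selection: 180 + 8×234 = 2052 ≤ 2114; next would be 2286 > 2114)

9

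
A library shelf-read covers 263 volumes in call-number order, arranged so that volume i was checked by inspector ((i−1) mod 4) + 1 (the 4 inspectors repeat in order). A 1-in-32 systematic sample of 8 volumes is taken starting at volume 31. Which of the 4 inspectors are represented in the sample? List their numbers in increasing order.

3

Consecutive selections differ by k = 32, so their inspector numbers differ by 32 mod 4 = 0.
gcd(32, 4) = 4, so the sample visits 4/4 = 1 distinct residues mod 4.
Start 31 is inspector 3; the inspectors hit are 3.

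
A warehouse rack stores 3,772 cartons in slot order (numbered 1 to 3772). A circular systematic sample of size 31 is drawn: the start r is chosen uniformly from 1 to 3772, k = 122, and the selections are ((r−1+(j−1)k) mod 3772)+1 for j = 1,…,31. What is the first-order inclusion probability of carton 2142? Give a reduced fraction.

For each position j, as r ranges over 1…3772 the j-th selection hits every carton exactly once, so carton 2142 is selected for exactly 31 of the 3772 starts.
Inclusion probability = 31/3772.

31/3772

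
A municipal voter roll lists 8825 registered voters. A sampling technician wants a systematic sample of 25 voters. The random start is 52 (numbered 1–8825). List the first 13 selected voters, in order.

52, 405, 758, 1111, 1464, 1817, 2170, 2523, 2876, 3229, 3582, 3935, 4288

k = N/n = 8825/25 = 353
voter 1: 52
voter 2: 52 + 353 = 405
voter 3: 405 + 353 = 758
voter 4: 758 + 353 = 1111
voter 5: 1111 + 353 = 1464
voter 6: 1464 + 353 = 1817
voter 7: 1817 + 353 = 2170
voter 8: 2170 + 353 = 2523
voter 9: 2523 + 353 = 2876
voter 10: 2876 + 353 = 3229
voter 11: 3229 + 353 = 3582
voter 12: 3582 + 353 = 3935
voter 13: 3935 + 353 = 4288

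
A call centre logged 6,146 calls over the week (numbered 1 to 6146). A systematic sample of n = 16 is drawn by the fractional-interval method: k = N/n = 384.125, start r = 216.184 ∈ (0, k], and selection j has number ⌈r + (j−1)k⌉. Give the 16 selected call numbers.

217, 601, 985, 1369, 1753, 2137, 2521, 2906, 3290, 3674, 4058, 4442, 4826, 5210, 5594, 5979

j=1: r + 0k = 216.184 → ⌈·⌉ = 217
j=2: r + 1k = 600.309 → ⌈·⌉ = 601
j=3: r + 2k = 984.434 → ⌈·⌉ = 985
j=4: r + 3k = 1368.559 → ⌈·⌉ = 1369
j=5: r + 4k = 1752.684 → ⌈·⌉ = 1753
j=6: r + 5k = 2136.809 → ⌈·⌉ = 2137
j=7: r + 6k = 2520.934 → ⌈·⌉ = 2521
j=8: r + 7k = 2905.059 → ⌈·⌉ = 2906
j=9: r + 8k = 3289.184 → ⌈·⌉ = 3290
j=10: r + 9k = 3673.309 → ⌈·⌉ = 3674
j=11: r + 10k = 4057.434 → ⌈·⌉ = 4058
j=12: r + 11k = 4441.559 → ⌈·⌉ = 4442
j=13: r + 12k = 4825.684 → ⌈·⌉ = 4826
j=14: r + 13k = 5209.809 → ⌈·⌉ = 5210
j=15: r + 14k = 5593.934 → ⌈·⌉ = 5594
j=16: r + 15k = 5978.059 → ⌈·⌉ = 5979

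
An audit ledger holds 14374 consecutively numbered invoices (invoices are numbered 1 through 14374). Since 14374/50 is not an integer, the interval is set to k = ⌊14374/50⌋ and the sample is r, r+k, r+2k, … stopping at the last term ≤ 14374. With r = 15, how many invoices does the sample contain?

51

k = ⌊14374/50⌋ = 287
Achieved size = ⌊(14374 − 15)/287⌋ + 1 = ⌊14359/287⌋ + 1 = 50 + 1 = 51
(last selection: 15 + 50×287 = 14365 ≤ 14374; next would be 14652 > 14374)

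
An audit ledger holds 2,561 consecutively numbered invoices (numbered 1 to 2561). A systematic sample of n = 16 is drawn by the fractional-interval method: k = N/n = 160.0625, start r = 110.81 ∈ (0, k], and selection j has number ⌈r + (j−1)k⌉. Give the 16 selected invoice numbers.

j=1: r + 0k = 110.81 → ⌈·⌉ = 111
j=2: r + 1k = 270.8725 → ⌈·⌉ = 271
j=3: r + 2k = 430.935 → ⌈·⌉ = 431
j=4: r + 3k = 590.9975 → ⌈·⌉ = 591
j=5: r + 4k = 751.06 → ⌈·⌉ = 752
j=6: r + 5k = 911.1225 → ⌈·⌉ = 912
j=7: r + 6k = 1071.185 → ⌈·⌉ = 1072
j=8: r + 7k = 1231.2475 → ⌈·⌉ = 1232
j=9: r + 8k = 1391.31 → ⌈·⌉ = 1392
j=10: r + 9k = 1551.3725 → ⌈·⌉ = 1552
j=11: r + 10k = 1711.435 → ⌈·⌉ = 1712
j=12: r + 11k = 1871.4975 → ⌈·⌉ = 1872
j=13: r + 12k = 2031.56 → ⌈·⌉ = 2032
j=14: r + 13k = 2191.6225 → ⌈·⌉ = 2192
j=15: r + 14k = 2351.685 → ⌈·⌉ = 2352
j=16: r + 15k = 2511.7475 → ⌈·⌉ = 2512

111, 271, 431, 591, 752, 912, 1072, 1232, 1392, 1552, 1712, 1872, 2032, 2192, 2352, 2512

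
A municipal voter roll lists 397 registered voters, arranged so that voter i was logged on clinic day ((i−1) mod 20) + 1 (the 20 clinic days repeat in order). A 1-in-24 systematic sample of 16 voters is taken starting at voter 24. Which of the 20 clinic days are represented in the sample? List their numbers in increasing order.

Consecutive selections differ by k = 24, so their clinic day numbers differ by 24 mod 20 = 4.
gcd(24, 20) = 4, so the sample visits 20/4 = 5 distinct residues mod 20.
Start 24 is clinic day 4; the clinic days hit are 4, 8, 12, 16, 20.

4, 8, 12, 16, 20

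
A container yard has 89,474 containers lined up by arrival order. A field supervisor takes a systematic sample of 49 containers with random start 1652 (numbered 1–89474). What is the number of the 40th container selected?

k = 89474/49 = 1826
40th selection = r + (40−1)·k = 1652 + 39×1826 = 1652 + 71214 = 72866

72866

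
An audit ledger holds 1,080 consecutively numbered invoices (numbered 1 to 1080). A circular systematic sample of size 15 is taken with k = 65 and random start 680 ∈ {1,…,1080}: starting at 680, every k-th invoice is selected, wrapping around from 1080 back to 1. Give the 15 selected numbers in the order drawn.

Selection 1: 680
Selection 2: 680 + 65 = 745
Selection 3: 745 + 65 = 810
Selection 4: 810 + 65 = 875
Selection 5: 875 + 65 = 940
Selection 6: 940 + 65 = 1005
Selection 7: 1005 + 65 = 1070
Selection 8: 1070 + 65 = 1135 → 1135 − 1080 = 55
Selection 9: 55 + 65 = 120
Selection 10: 120 + 65 = 185
Selection 11: 185 + 65 = 250
Selection 12: 250 + 65 = 315
Selection 13: 315 + 65 = 380
Selection 14: 380 + 65 = 445
Selection 15: 445 + 65 = 510

680, 745, 810, 875, 940, 1005, 1070, 55, 120, 185, 250, 315, 380, 445, 510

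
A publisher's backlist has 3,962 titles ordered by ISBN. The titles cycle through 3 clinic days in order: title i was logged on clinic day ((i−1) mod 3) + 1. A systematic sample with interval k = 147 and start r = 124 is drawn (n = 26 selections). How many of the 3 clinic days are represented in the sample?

1

Consecutive selections differ by k = 147, so their clinic day numbers differ by 147 mod 3 = 0.
gcd(147, 3) = 3, so the sample visits 3/3 = 1 distinct residues mod 3.
Start 124 is clinic day 1; the clinic days hit are 1.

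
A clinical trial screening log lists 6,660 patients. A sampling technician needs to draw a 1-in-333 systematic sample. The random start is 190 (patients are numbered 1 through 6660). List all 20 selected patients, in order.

patient 1: 190
patient 2: 190 + 333 = 523
patient 3: 523 + 333 = 856
patient 4: 856 + 333 = 1189
patient 5: 1189 + 333 = 1522
patient 6: 1522 + 333 = 1855
patient 7: 1855 + 333 = 2188
patient 8: 2188 + 333 = 2521
patient 9: 2521 + 333 = 2854
patient 10: 2854 + 333 = 3187
patient 11: 3187 + 333 = 3520
patient 12: 3520 + 333 = 3853
patient 13: 3853 + 333 = 4186
patient 14: 4186 + 333 = 4519
patient 15: 4519 + 333 = 4852
patient 16: 4852 + 333 = 5185
patient 17: 5185 + 333 = 5518
patient 18: 5518 + 333 = 5851
patient 19: 5851 + 333 = 6184
patient 20: 6184 + 333 = 6517

190, 523, 856, 1189, 1522, 1855, 2188, 2521, 2854, 3187, 3520, 3853, 4186, 4519, 4852, 5185, 5518, 5851, 6184, 6517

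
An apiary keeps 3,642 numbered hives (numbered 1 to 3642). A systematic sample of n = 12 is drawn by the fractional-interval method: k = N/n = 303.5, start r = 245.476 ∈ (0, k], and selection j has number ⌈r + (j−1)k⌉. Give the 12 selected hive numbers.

j=1: r + 0k = 245.476 → ⌈·⌉ = 246
j=2: r + 1k = 548.976 → ⌈·⌉ = 549
j=3: r + 2k = 852.476 → ⌈·⌉ = 853
j=4: r + 3k = 1155.976 → ⌈·⌉ = 1156
j=5: r + 4k = 1459.476 → ⌈·⌉ = 1460
j=6: r + 5k = 1762.976 → ⌈·⌉ = 1763
j=7: r + 6k = 2066.476 → ⌈·⌉ = 2067
j=8: r + 7k = 2369.976 → ⌈·⌉ = 2370
j=9: r + 8k = 2673.476 → ⌈·⌉ = 2674
j=10: r + 9k = 2976.976 → ⌈·⌉ = 2977
j=11: r + 10k = 3280.476 → ⌈·⌉ = 3281
j=12: r + 11k = 3583.976 → ⌈·⌉ = 3584

246, 549, 853, 1156, 1460, 1763, 2067, 2370, 2674, 2977, 3281, 3584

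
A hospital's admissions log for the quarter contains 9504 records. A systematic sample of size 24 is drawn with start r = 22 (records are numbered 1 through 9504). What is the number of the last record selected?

9130

k = 9504/24 = 396
24th selection = r + (24−1)·k = 22 + 23×396 = 22 + 9108 = 9130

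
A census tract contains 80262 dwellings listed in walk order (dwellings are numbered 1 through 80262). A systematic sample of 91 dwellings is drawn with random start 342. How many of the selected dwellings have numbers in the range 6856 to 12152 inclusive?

6

k = 80262/91 = 882
First selection ≥ 6856: 342 + ⌈(6856−342)/882⌉·882 = 342 + 8×882 = 7398
Last selection ≤ 12152: 342 + ⌊(12152−342)/882⌋·882 = 342 + 13×882 = 11808
Count = 13 − 8 + 1 = 6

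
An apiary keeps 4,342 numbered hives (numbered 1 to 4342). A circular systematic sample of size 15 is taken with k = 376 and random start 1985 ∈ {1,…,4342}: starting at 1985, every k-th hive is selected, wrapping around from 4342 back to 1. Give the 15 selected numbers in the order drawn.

1985, 2361, 2737, 3113, 3489, 3865, 4241, 275, 651, 1027, 1403, 1779, 2155, 2531, 2907

Selection 1: 1985
Selection 2: 1985 + 376 = 2361
Selection 3: 2361 + 376 = 2737
Selection 4: 2737 + 376 = 3113
Selection 5: 3113 + 376 = 3489
Selection 6: 3489 + 376 = 3865
Selection 7: 3865 + 376 = 4241
Selection 8: 4241 + 376 = 4617 → 4617 − 4342 = 275
Selection 9: 275 + 376 = 651
Selection 10: 651 + 376 = 1027
Selection 11: 1027 + 376 = 1403
Selection 12: 1403 + 376 = 1779
Selection 13: 1779 + 376 = 2155
Selection 14: 2155 + 376 = 2531
Selection 15: 2531 + 376 = 2907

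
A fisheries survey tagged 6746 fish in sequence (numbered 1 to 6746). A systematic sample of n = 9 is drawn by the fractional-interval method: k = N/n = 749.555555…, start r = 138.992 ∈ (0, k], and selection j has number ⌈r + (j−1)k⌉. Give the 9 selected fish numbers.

139, 889, 1639, 2388, 3138, 3887, 4637, 5386, 6136

j=1: r + 0k = 138.992 → ⌈·⌉ = 139
j=2: r + 1k = 888.547555… → ⌈·⌉ = 889
j=3: r + 2k = 1638.103111… → ⌈·⌉ = 1639
j=4: r + 3k = 2387.658666… → ⌈·⌉ = 2388
j=5: r + 4k = 3137.214222… → ⌈·⌉ = 3138
j=6: r + 5k = 3886.769777… → ⌈·⌉ = 3887
j=7: r + 6k = 4636.325333… → ⌈·⌉ = 4637
j=8: r + 7k = 5385.880888… → ⌈·⌉ = 5386
j=9: r + 8k = 6135.436444… → ⌈·⌉ = 6136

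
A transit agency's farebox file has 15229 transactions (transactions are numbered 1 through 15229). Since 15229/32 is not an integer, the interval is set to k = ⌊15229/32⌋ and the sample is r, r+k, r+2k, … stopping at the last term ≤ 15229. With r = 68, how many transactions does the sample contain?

32

k = ⌊15229/32⌋ = 475
Achieved size = ⌊(15229 − 68)/475⌋ + 1 = ⌊15161/475⌋ + 1 = 31 + 1 = 32
(last selection: 68 + 31×475 = 14793 ≤ 15229; next would be 15268 > 15229)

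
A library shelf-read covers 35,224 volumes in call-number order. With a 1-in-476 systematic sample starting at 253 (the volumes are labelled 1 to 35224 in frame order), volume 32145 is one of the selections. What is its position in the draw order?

68

k = 476
position = (32145 − 253)/476 + 1 = 31892/476 + 1 = 67 + 1 = 68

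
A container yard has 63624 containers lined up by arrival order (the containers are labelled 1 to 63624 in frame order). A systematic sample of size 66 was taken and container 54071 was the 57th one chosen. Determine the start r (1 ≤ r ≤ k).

k = 63624/66 = 964
r = 54071 − (57−1)×964 = 54071 − 53984 = 87

87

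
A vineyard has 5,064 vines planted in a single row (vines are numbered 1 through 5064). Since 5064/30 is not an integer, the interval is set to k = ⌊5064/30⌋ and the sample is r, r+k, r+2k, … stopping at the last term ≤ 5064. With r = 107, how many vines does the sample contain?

k = ⌊5064/30⌋ = 168
Achieved size = ⌊(5064 − 107)/168⌋ + 1 = ⌊4957/168⌋ + 1 = 29 + 1 = 30
(last selection: 107 + 29×168 = 4979 ≤ 5064; next would be 5147 > 5064)

30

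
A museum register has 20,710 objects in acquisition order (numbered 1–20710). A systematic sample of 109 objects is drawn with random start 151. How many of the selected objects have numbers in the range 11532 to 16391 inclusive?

26

k = 20710/109 = 190
First selection ≥ 11532: 151 + ⌈(11532−151)/190⌉·190 = 151 + 60×190 = 11551
Last selection ≤ 16391: 151 + ⌊(16391−151)/190⌋·190 = 151 + 85×190 = 16301
Count = 85 − 60 + 1 = 26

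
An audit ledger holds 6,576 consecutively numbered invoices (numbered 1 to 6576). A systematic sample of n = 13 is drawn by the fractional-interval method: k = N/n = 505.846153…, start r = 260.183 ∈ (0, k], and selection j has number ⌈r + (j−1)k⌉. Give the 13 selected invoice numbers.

j=1: r + 0k = 260.183 → ⌈·⌉ = 261
j=2: r + 1k = 766.029153… → ⌈·⌉ = 767
j=3: r + 2k = 1271.875307… → ⌈·⌉ = 1272
j=4: r + 3k = 1777.721461… → ⌈·⌉ = 1778
j=5: r + 4k = 2283.567615… → ⌈·⌉ = 2284
j=6: r + 5k = 2789.413769… → ⌈·⌉ = 2790
j=7: r + 6k = 3295.259923… → ⌈·⌉ = 3296
j=8: r + 7k = 3801.106076… → ⌈·⌉ = 3802
j=9: r + 8k = 4306.952230… → ⌈·⌉ = 4307
j=10: r + 9k = 4812.798384… → ⌈·⌉ = 4813
j=11: r + 10k = 5318.644538… → ⌈·⌉ = 5319
j=12: r + 11k = 5824.490692… → ⌈·⌉ = 5825
j=13: r + 12k = 6330.336846… → ⌈·⌉ = 6331

261, 767, 1272, 1778, 2284, 2790, 3296, 3802, 4307, 4813, 5319, 5825, 6331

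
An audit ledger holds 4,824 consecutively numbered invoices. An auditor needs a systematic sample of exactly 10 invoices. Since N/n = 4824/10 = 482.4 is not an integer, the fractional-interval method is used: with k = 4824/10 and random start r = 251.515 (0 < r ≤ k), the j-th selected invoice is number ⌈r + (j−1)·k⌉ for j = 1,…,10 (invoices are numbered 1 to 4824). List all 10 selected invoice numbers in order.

252, 734, 1217, 1699, 2182, 2664, 3146, 3629, 4111, 4594

j=1: r + 0k = 251.515 → ⌈·⌉ = 252
j=2: r + 1k = 733.915 → ⌈·⌉ = 734
j=3: r + 2k = 1216.315 → ⌈·⌉ = 1217
j=4: r + 3k = 1698.715 → ⌈·⌉ = 1699
j=5: r + 4k = 2181.115 → ⌈·⌉ = 2182
j=6: r + 5k = 2663.515 → ⌈·⌉ = 2664
j=7: r + 6k = 3145.915 → ⌈·⌉ = 3146
j=8: r + 7k = 3628.315 → ⌈·⌉ = 3629
j=9: r + 8k = 4110.715 → ⌈·⌉ = 4111
j=10: r + 9k = 4593.115 → ⌈·⌉ = 4594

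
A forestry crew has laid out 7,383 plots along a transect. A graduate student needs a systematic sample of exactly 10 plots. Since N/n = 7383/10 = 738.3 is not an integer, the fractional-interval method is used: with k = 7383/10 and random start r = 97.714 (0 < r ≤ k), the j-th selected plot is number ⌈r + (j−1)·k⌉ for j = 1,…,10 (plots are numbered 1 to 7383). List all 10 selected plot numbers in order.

98, 837, 1575, 2313, 3051, 3790, 4528, 5266, 6005, 6743

j=1: r + 0k = 97.714 → ⌈·⌉ = 98
j=2: r + 1k = 836.014 → ⌈·⌉ = 837
j=3: r + 2k = 1574.314 → ⌈·⌉ = 1575
j=4: r + 3k = 2312.614 → ⌈·⌉ = 2313
j=5: r + 4k = 3050.914 → ⌈·⌉ = 3051
j=6: r + 5k = 3789.214 → ⌈·⌉ = 3790
j=7: r + 6k = 4527.514 → ⌈·⌉ = 4528
j=8: r + 7k = 5265.814 → ⌈·⌉ = 5266
j=9: r + 8k = 6004.114 → ⌈·⌉ = 6005
j=10: r + 9k = 6742.414 → ⌈·⌉ = 6743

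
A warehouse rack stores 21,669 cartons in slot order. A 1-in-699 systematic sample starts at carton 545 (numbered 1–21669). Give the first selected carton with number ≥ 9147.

9632

k = 699
Steps past start: ⌈(9147 − 545)/699⌉ = ⌈8602/699⌉ = 13
Selected carton: 545 + 13×699 = 9632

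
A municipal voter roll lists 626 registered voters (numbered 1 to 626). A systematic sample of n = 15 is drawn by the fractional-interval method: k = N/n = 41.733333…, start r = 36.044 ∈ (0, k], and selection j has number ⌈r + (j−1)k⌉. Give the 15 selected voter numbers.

j=1: r + 0k = 36.044 → ⌈·⌉ = 37
j=2: r + 1k = 77.777333… → ⌈·⌉ = 78
j=3: r + 2k = 119.510666… → ⌈·⌉ = 120
j=4: r + 3k = 161.244 → ⌈·⌉ = 162
j=5: r + 4k = 202.977333… → ⌈·⌉ = 203
j=6: r + 5k = 244.710666… → ⌈·⌉ = 245
j=7: r + 6k = 286.444 → ⌈·⌉ = 287
j=8: r + 7k = 328.177333… → ⌈·⌉ = 329
j=9: r + 8k = 369.910666… → ⌈·⌉ = 370
j=10: r + 9k = 411.644 → ⌈·⌉ = 412
j=11: r + 10k = 453.377333… → ⌈·⌉ = 454
j=12: r + 11k = 495.110666… → ⌈·⌉ = 496
j=13: r + 12k = 536.844 → ⌈·⌉ = 537
j=14: r + 13k = 578.577333… → ⌈·⌉ = 579
j=15: r + 14k = 620.310666… → ⌈·⌉ = 621

37, 78, 120, 162, 203, 245, 287, 329, 370, 412, 454, 496, 537, 579, 621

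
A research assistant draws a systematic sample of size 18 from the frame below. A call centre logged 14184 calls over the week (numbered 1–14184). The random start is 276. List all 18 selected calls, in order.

276, 1064, 1852, 2640, 3428, 4216, 5004, 5792, 6580, 7368, 8156, 8944, 9732, 10520, 11308, 12096, 12884, 13672

k = N/n = 14184/18 = 788
call 1: 276
call 2: 276 + 788 = 1064
call 3: 1064 + 788 = 1852
call 4: 1852 + 788 = 2640
call 5: 2640 + 788 = 3428
call 6: 3428 + 788 = 4216
call 7: 4216 + 788 = 5004
call 8: 5004 + 788 = 5792
call 9: 5792 + 788 = 6580
call 10: 6580 + 788 = 7368
call 11: 7368 + 788 = 8156
call 12: 8156 + 788 = 8944
call 13: 8944 + 788 = 9732
call 14: 9732 + 788 = 10520
call 15: 10520 + 788 = 11308
call 16: 11308 + 788 = 12096
call 17: 12096 + 788 = 12884
call 18: 12884 + 788 = 13672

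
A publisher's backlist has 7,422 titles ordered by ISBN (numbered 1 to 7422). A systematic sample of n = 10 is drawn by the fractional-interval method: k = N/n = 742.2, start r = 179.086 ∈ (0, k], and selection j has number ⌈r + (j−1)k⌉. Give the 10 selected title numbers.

180, 922, 1664, 2406, 3148, 3891, 4633, 5375, 6117, 6859

j=1: r + 0k = 179.086 → ⌈·⌉ = 180
j=2: r + 1k = 921.286 → ⌈·⌉ = 922
j=3: r + 2k = 1663.486 → ⌈·⌉ = 1664
j=4: r + 3k = 2405.686 → ⌈·⌉ = 2406
j=5: r + 4k = 3147.886 → ⌈·⌉ = 3148
j=6: r + 5k = 3890.086 → ⌈·⌉ = 3891
j=7: r + 6k = 4632.286 → ⌈·⌉ = 4633
j=8: r + 7k = 5374.486 → ⌈·⌉ = 5375
j=9: r + 8k = 6116.686 → ⌈·⌉ = 6117
j=10: r + 9k = 6858.886 → ⌈·⌉ = 6859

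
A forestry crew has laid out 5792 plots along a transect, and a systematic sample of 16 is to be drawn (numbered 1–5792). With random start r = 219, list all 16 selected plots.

219, 581, 943, 1305, 1667, 2029, 2391, 2753, 3115, 3477, 3839, 4201, 4563, 4925, 5287, 5649

k = N/n = 5792/16 = 362
plot 1: 219
plot 2: 219 + 362 = 581
plot 3: 581 + 362 = 943
plot 4: 943 + 362 = 1305
plot 5: 1305 + 362 = 1667
plot 6: 1667 + 362 = 2029
plot 7: 2029 + 362 = 2391
plot 8: 2391 + 362 = 2753
plot 9: 2753 + 362 = 3115
plot 10: 3115 + 362 = 3477
plot 11: 3477 + 362 = 3839
plot 12: 3839 + 362 = 4201
plot 13: 4201 + 362 = 4563
plot 14: 4563 + 362 = 4925
plot 15: 4925 + 362 = 5287
plot 16: 5287 + 362 = 5649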